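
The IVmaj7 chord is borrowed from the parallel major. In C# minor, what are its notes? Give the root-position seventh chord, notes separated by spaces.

F# A# C# E#

The root, F#, is scale degree 4 — the same note in C# minor and C# major; only the chord quality changes. Stacking thirds in C# major on F# gives F#–A#–C#–E#.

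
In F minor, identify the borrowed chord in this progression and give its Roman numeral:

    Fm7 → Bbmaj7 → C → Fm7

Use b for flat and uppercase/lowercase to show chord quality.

F minor has the diatonic set Fm, Gdim, Ab, Bbm, C, Db, Eb (with V from harmonic minor). Of the given chords, Fm7 and C are diatonic. Bbmaj7 (Bb–D–F–A) doesn't fit — on degree 4 F minor would have Bbm (iv). Bbmaj7 is the degree-4 chord of F major, so it is the borrowed IVmaj7.

IVmaj7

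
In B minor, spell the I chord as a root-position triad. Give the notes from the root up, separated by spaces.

The root, B, is scale degree 1 — the same note in B minor and B major; only the chord quality changes. Stacking thirds in B major on B gives B–D#–F#.

B D# F#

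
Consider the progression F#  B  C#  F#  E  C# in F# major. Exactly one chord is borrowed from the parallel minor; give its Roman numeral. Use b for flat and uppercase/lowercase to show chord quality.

F# major has the diatonic set F#, G#m, A#m, B, C#, D#m, E#dim. F#, B and C# are all diatonic. But E (E–G#–B) is foreign: the diatonic vii° on degree 7 is E#dim, whereas E comes from F# minor. It is labeled bVII.

bVII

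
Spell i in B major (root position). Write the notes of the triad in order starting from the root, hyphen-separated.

B-D-F#

The root, B, is scale degree 1 — the same note in B major and B minor; only the chord quality changes. In B minor the chord on B is B–D–F#.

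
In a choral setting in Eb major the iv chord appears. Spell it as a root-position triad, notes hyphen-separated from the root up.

iv is built on scale degree 4, which is Ab in both Eb major and its parallel. Building the minor chord from the parallel minor on Ab: Ab–Cb–Eb.

Ab-Cb-Eb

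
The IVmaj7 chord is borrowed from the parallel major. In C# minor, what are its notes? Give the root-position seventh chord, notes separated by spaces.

The root, F#, is scale degree 4 — the same note in C# minor and C# major; only the chord quality changes. Stacking thirds in C# major on F# gives F#–A#–C#–E#.

F# A# C# E#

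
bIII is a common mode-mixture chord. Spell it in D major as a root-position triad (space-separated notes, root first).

F A C

The root of bIII is the lowered 3rd degree: F# becomes F. In D minor the chord on F is F–A–C.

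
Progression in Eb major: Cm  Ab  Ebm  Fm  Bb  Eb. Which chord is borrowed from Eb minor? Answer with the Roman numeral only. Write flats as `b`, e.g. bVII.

In Eb major the diatonic chords are Eb, Fm, Gm, Ab, Bb, Cm, Ddim. Of the given chords, Cm, Ab, Fm, Bb and Eb are diatonic. Ebm (Eb–Gb–Bb) is not: scale degree 1 in Eb major carries Eb (I). In Eb minor the chord on that degree is Ebm, so here it functions as i, borrowed from the parallel minor.

i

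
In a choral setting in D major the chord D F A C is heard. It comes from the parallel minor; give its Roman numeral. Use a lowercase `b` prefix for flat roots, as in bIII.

i7

D is scale degree 1 in D major. The diatonic chord on degree 1 would be D (I), but D–F–A–C is the minor-seventh chord from D minor. As a borrowed chord it is labeled i7.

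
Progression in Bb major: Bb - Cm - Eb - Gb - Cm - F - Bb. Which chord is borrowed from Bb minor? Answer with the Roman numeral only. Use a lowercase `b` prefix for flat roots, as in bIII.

In Bb major the diatonic chords are Bb, Cm, Dm, Eb, F, Gm, Adim. Of the given chords, Bb, Cm, Eb and F are diatonic. Gb (Gb–Bb–Db) is not: scale degree 6 in Bb major carries Gm (vi). In Bb minor the chord on that degree is Gb, so here it functions as bVI, borrowed from the parallel minor.

bVI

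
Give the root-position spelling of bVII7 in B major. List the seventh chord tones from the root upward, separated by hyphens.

A-C#-E-G

bVII7 is built on the lowered scale degree 7. In B major degree 7 is A#; lowered it becomes A. In B minor the chord on A is A–C#–E–G.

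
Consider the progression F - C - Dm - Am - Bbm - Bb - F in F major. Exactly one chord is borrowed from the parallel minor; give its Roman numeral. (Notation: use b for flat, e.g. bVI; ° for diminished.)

F major has the diatonic set F, Gm, Am, Bb, C, Dm, Edim. F, C, Dm, Am and Bb are all diatonic. Bbm (Bb–Db–F) doesn't fit — on degree 4 F major would have Bb (IV). Bbm is the degree-4 chord of F minor, so it is the borrowed iv.

iv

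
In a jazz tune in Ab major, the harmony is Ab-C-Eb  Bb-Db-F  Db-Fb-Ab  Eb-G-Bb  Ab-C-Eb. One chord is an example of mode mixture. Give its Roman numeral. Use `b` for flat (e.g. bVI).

In Ab major the diatonic chords are Ab, Bbm, Cm, Db, Eb, Fm, Gdim. Of the given chords, Ab–C–Eb = Ab, Bb–Db–F = Bbm and Eb–G–Bb = Eb are diatonic. But Db–Fb–Ab is foreign: the diatonic IV on degree 4 is Db, whereas Dbm comes from Ab minor. It is labeled iv.

iv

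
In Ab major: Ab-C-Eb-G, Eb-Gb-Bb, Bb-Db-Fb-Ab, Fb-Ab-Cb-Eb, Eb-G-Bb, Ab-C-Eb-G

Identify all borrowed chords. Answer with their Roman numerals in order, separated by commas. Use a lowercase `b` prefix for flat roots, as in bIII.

Ab major has the diatonic set Ab, Bbm, Cm, Db, Eb, Fm, Gdim. Ab–C–Eb–G = Abmaj7 and Eb–G–Bb = Eb both belong to that set. Eb–Gb–Bb is not: scale degree 5 in Ab major carries Eb (V). In Ab minor the chord on that degree is Ebm, so here it functions as v, borrowed from the parallel minor. Bb–Db–Fb–Ab is not: scale degree 2 in Ab major carries Bbm (ii). In Ab minor the chord on that degree is Bbm7b5, so here it functions as iiø7, borrowed from the parallel minor. Fb–Ab–Cb–Eb doesn't fit — on degree 6 Ab major would have Fm (vi). Fbmaj7 is the degree-6 chord of Ab minor, so it is the borrowed bVImaj7.

v, iiø7, bVImaj7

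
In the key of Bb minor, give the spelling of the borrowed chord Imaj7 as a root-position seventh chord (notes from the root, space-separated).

Imaj7 is built on scale degree 1, which is Bb in both Bb minor and its parallel. Building the major-seventh chord from the parallel major on Bb: Bb–D–F–A.

Bb D F A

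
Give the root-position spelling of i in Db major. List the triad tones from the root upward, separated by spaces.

i is built on scale degree 1, which is Db in both Db major and its parallel. Building the minor chord from the parallel minor on Db: Db–Fb–Ab.

Db Fb Ab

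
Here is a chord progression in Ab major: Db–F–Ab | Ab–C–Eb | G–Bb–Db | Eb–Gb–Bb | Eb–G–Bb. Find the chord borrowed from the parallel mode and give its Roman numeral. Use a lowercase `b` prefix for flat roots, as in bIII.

v

In Ab major the diatonic chords are Ab, Bbm, Cm, Db, Eb, Fm, Gdim. Db–F–Ab = Db, Ab–C–Eb = Ab, G–Bb–Db = Gdim and Eb–G–Bb = Eb all belong to that set. But Eb–Gb–Bb is foreign: the diatonic V on degree 5 is Eb, whereas Ebm comes from Ab minor. It is labeled v.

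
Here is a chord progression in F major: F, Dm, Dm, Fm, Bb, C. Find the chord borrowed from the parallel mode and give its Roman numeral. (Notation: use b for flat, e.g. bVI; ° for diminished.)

F major has the diatonic set F, Gm, Am, Bb, C, Dm, Edim. F, Dm, Bb and C all belong to that set. But Fm (F–Ab–C) is foreign: the diatonic I on degree 1 is F, whereas Fm comes from F minor. It is labeled i.

i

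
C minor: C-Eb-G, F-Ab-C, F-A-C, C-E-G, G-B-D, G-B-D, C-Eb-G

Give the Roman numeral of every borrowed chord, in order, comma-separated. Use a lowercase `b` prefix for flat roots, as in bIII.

IV, I

The diatonic triads in C minor (with V from harmonic minor) are Cm, Ddim, Eb, Fm, G, Ab, Bb. C–Eb–G = Cm, F–Ab–C = Fm and G–B–D = G are all diatonic. F–A–C is not: scale degree 4 in C minor carries Fm (iv). In C major the chord on that degree is F, so here it functions as IV, borrowed from the parallel major. C–E–G doesn't fit — on degree 1 C minor would have Cm (i). C is the degree-1 chord of C major, so it is the borrowed I.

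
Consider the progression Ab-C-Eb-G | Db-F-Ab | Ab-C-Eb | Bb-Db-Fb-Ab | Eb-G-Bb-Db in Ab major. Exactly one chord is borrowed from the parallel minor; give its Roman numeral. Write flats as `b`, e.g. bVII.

iiø7

The diatonic triads in Ab major are Ab, Bbm, Cm, Db, Eb, Fm, Gdim. Of the given chords, Ab–C–Eb–G = Abmaj7, Db–F–Ab = Db, Ab–C–Eb = Ab and Eb–G–Bb–Db = Eb7 are diatonic. Bb–Db–Fb–Ab doesn't fit — on degree 2 Ab major would have Bbm (ii). Bbm7b5 is the degree-2 chord of Ab minor, so it is the borrowed iiø7.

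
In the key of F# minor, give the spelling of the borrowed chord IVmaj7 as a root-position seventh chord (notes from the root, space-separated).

The root, B, is scale degree 4 — the same note in F# minor and F# major; only the chord quality changes. Building the major-seventh chord from the parallel major on B: B–D#–F#–A#.

B D# F# A#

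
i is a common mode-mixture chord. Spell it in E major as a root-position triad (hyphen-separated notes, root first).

i is built on scale degree 1, which is E in both E major and its parallel. In E minor the chord on E is E–G–B.

E-G-B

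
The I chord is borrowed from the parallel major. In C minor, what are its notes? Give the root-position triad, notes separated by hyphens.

C-E-G

The root, C, is scale degree 1 — the same note in C minor and C major; only the chord quality changes. In C major the chord on C is C–E–G.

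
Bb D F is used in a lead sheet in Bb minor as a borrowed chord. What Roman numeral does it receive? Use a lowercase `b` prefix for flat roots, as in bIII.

I

Bb is scale degree 1 in Bb minor. The diatonic chord on degree 1 would be Bbm (i), but Bb–D–F is the major chord from Bb major. As a borrowed chord it is labeled I.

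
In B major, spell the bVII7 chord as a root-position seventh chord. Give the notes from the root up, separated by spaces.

The root of bVII7 is the lowered 7th degree: A# becomes A. Stacking thirds in B minor on A gives A–C#–E–G.

A C# E G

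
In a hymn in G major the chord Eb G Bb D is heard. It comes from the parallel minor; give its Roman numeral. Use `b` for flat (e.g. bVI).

bVImaj7

Eb is the lowered form of scale degree 6 in G major (the diatonic degree 6 is E). Eb–G–Bb–D is a major-seventh chord — the form found in G minor, not the diatonic vi (Em). Borrowed into G major it is written bVImaj7.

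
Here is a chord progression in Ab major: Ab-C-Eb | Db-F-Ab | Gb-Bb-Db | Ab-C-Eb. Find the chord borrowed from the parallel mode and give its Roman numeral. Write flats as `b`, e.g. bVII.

The diatonic triads in Ab major are Ab, Bbm, Cm, Db, Eb, Fm, Gdim. Of the given chords, Ab–C–Eb = Ab and Db–F–Ab = Db are diatonic. But Gb–Bb–Db is foreign: the diatonic vii° on degree 7 is Gdim, whereas Gb comes from Ab minor. It is labeled bVII.

bVII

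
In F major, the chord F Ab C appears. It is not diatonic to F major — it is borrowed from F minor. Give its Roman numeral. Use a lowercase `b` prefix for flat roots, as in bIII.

i

F is scale degree 1 in F major. F–Ab–C is a minor chord — the form found in F minor, not the diatonic I (F). Borrowed into F major it is written i.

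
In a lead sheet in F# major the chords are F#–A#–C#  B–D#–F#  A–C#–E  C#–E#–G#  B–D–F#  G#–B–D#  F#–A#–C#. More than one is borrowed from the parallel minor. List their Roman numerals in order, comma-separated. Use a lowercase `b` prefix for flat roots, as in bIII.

bIII, iv

F# major has the diatonic set F#, G#m, A#m, B, C#, D#m, E#dim. Of the given chords, F#–A#–C# = F#, B–D#–F# = B, C#–E#–G# = C# and G#–B–D# = G#m are diatonic. But A–C#–E is foreign: the diatonic iii on degree 3 is A#m, whereas A comes from F# minor. It is labeled bIII. But B–D–F# is foreign: the diatonic IV on degree 4 is B, whereas Bm comes from F# minor. It is labeled iv.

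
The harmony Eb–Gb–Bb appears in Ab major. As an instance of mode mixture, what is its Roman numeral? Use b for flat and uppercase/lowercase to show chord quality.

v

The root Eb is the diatonic 5th degree of Ab major; the borrowing shows in the chord quality. Diatonically Ab major has Eb (V) on that degree; Eb–Gb–Bb is instead the minor chord native to Ab minor, so it takes the label v.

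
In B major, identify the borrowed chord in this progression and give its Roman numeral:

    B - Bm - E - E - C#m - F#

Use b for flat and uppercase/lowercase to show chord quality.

B major has the diatonic set B, C#m, D#m, E, F#, G#m, A#dim. B, E, C#m and F# all belong to that set. Bm (B–D–F#) doesn't fit — on degree 1 B major would have B (I). Bm is the degree-1 chord of B minor, so it is the borrowed i.

i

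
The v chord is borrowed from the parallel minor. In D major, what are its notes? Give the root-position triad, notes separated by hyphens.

v is built on scale degree 5, which is A in both D major and its parallel. Building the minor chord from the parallel minor on A: A–C–E.

A-C-E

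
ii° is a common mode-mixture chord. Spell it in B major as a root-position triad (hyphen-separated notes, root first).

C#-E-G

The root, C#, is scale degree 2 — the same note in B major and B minor; only the chord quality changes. Building the diminished chord from the parallel minor on C#: C#–E–G.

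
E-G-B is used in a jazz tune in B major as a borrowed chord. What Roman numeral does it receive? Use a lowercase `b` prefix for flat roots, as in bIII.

E is scale degree 4 in B major. Diatonically B major has E (IV) on that degree; E–G–B is instead the minor chord native to B minor, so it takes the label iv.

iv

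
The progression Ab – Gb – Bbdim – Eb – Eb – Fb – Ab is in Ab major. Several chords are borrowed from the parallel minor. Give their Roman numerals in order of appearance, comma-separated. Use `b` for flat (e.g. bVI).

The diatonic triads in Ab major are Ab, Bbm, Cm, Db, Eb, Fm, Gdim. Of the given chords, Ab and Eb are diatonic. But Gb (Gb–Bb–Db) is foreign: the diatonic vii° on degree 7 is Gdim, whereas Gb comes from Ab minor. It is labeled bVII. Bbdim (Bb–Db–Fb) doesn't fit — on degree 2 Ab major would have Bbm (ii). Bbdim is the degree-2 chord of Ab minor, so it is the borrowed ii°. But Fb (Fb–Ab–Cb) is foreign: the diatonic vi on degree 6 is Fm, whereas Fb comes from Ab minor. It is labeled bVI.

bVII, ii°, bVI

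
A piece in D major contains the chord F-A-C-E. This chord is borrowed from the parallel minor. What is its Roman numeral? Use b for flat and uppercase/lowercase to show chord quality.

F is the lowered form of scale degree 3 in D major (the diatonic degree 3 is F#). Diatonically D major has F#m (iii) on that degree; F–A–C–E is instead the major-seventh chord native to D minor, so it takes the label bIIImaj7.

bIIImaj7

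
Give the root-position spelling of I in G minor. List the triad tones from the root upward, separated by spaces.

I is built on scale degree 1, which is G in both G minor and its parallel. Stacking thirds in G major on G gives G–B–D.

G B D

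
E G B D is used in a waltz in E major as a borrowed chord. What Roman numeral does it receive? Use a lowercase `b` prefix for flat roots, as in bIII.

The root E is the diatonic 1st degree of E major; the borrowing shows in the chord quality. The diatonic chord on degree 1 would be E (I), but E–G–B–D is the minor-seventh chord from E minor. As a borrowed chord it is labeled i7.

i7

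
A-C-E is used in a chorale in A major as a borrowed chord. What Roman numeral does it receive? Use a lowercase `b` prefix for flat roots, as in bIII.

i

The root A is the diatonic 1st degree of A major; the borrowing shows in the chord quality. The diatonic chord on degree 1 would be A (I), but A–C–E is the minor chord from A minor. As a borrowed chord it is labeled i.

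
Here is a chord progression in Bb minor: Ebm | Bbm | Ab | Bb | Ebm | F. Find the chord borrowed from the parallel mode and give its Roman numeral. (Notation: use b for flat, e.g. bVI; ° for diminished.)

Bb minor has the diatonic set Bbm, Cdim, Db, Ebm, F, Gb, Ab (with V from harmonic minor). Ebm, Bbm, Ab and F all belong to that set. Bb (Bb–D–F) doesn't fit — on degree 1 Bb minor would have Bbm (i). Bb is the degree-1 chord of Bb major, so it is the borrowed I.

I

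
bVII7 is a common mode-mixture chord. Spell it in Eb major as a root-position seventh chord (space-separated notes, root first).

The root of bVII7 is the lowered 7th degree: D becomes Db. Building the dominant-seventh chord from the parallel minor on Db: Db–F–Ab–Cb.

Db F Ab Cb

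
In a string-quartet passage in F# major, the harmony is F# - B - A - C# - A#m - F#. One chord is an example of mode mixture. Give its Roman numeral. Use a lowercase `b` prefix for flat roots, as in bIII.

F# major has the diatonic set F#, G#m, A#m, B, C#, D#m, E#dim. F#, B, C# and A#m all belong to that set. A (A–C#–E) doesn't fit — on degree 3 F# major would have A#m (iii). A is the degree-3 chord of F# minor, so it is the borrowed bIII.

bIII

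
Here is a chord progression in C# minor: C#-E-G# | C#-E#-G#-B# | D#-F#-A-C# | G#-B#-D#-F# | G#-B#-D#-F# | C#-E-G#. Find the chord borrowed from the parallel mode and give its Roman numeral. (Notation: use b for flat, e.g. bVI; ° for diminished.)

C# minor has the diatonic set C#m, D#dim, E, F#m, G#, A, B (with V from harmonic minor). Of the given chords, C#–E–G# = C#m, D#–F#–A–C# = D#m7b5 and G#–B#–D#–F# = G#7 are diatonic. But C#–E#–G#–B# is foreign: the diatonic i on degree 1 is C#m, whereas C#maj7 comes from C# major. It is labeled Imaj7.

Imaj7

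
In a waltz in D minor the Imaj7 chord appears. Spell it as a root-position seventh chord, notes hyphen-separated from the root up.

The root, D, is scale degree 1 — the same note in D minor and D major; only the chord quality changes. Building the major-seventh chord from the parallel major on D: D–F#–A–C#.

D-F#-A-C#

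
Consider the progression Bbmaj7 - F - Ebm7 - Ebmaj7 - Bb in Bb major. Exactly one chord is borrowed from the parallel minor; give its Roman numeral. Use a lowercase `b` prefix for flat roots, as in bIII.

iv7

The diatonic triads in Bb major are Bb, Cm, Dm, Eb, F, Gm, Adim. Bbmaj7, F, Ebmaj7 and Bb all belong to that set. But Ebm7 (Eb–Gb–Bb–Db) is foreign: the diatonic IV on degree 4 is Eb, whereas Ebm7 comes from Bb minor. It is labeled iv7.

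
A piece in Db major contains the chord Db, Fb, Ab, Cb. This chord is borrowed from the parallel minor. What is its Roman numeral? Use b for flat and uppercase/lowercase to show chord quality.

i7

Db is scale degree 1 in Db major. Diatonically Db major has Db (I) on that degree; Db–Fb–Ab–Cb is instead the minor-seventh chord native to Db minor, so it takes the label i7.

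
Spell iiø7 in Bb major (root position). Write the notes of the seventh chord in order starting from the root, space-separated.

The root, C, is scale degree 2 — the same note in Bb major and Bb minor; only the chord quality changes. Stacking thirds in Bb minor on C gives C–Eb–Gb–Bb.

C Eb Gb Bb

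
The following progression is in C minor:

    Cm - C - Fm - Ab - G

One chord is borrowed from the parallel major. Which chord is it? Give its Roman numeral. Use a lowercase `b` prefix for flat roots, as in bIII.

In C minor (with V from harmonic minor) the diatonic chords are Cm, Ddim, Eb, Fm, G, Ab, Bb. Cm, Fm, Ab and G all belong to that set. C (C–E–G) is not: scale degree 1 in C minor carries Cm (i). In C major the chord on that degree is C, so here it functions as I, borrowed from the parallel major.

I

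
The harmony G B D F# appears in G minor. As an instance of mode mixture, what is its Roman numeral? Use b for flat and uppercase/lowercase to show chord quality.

Imaj7

G is scale degree 1 in G minor. Diatonically G minor has Gm (i) on that degree; G–B–D–F# is instead the major-seventh chord native to G major, so it takes the label Imaj7.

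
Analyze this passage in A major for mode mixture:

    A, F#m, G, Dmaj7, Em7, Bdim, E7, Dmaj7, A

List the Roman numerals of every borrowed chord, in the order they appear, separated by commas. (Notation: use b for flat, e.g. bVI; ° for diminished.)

bVII, v7, ii°

In A major the diatonic chords are A, Bm, C#m, D, E, F#m, G#dim. A, F#m, Dmaj7 and E7 all belong to that set. G (G–B–D) is not: scale degree 7 in A major carries G#dim (vii°). In A minor the chord on that degree is G, so here it functions as bVII, borrowed from the parallel minor. But Em7 (E–G–B–D) is foreign: the diatonic V on degree 5 is E, whereas Em7 comes from A minor. It is labeled v7. Bdim (B–D–F) doesn't fit — on degree 2 A major would have Bm (ii). Bdim is the degree-2 chord of A minor, so it is the borrowed ii°.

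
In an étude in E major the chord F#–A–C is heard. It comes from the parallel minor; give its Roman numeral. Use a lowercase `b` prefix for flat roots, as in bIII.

ii°

F# is scale degree 2 in E major. The diatonic chord on degree 2 would be F#m (ii), but F#–A–C is the diminished chord from E minor. As a borrowed chord it is labeled ii°.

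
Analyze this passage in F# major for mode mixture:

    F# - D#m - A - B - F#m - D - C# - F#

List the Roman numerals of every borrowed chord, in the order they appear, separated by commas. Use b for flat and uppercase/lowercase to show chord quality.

bIII, i, bVI

The diatonic triads in F# major are F#, G#m, A#m, B, C#, D#m, E#dim. F#, D#m, B and C# are all diatonic. But A (A–C#–E) is foreign: the diatonic iii on degree 3 is A#m, whereas A comes from F# minor. It is labeled bIII. F#m (F#–A–C#) is not: scale degree 1 in F# major carries F# (I). In F# minor the chord on that degree is F#m, so here it functions as i, borrowed from the parallel minor. But D (D–F#–A) is foreign: the diatonic vi on degree 6 is D#m, whereas D comes from F# minor. It is labeled bVI.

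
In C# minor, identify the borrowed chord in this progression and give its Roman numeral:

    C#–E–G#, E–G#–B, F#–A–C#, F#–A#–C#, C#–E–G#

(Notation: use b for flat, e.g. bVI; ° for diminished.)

IV

In C# minor (with V from harmonic minor) the diatonic chords are C#m, D#dim, E, F#m, G#, A, B. C#–E–G# = C#m, E–G#–B = E and F#–A–C# = F#m are all diatonic. F#–A#–C# doesn't fit — on degree 4 C# minor would have F#m (iv). F# is the degree-4 chord of C# major, so it is the borrowed IV.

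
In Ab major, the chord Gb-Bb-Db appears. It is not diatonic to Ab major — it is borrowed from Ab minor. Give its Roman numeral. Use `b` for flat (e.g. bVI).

The root Gb is the lowered 7th scale degree — diatonically Ab major has G there. Gb–Bb–Db is a major chord — the form found in Ab minor, not the diatonic vii° (Gdim). Borrowed into Ab major it is written bVII.

bVII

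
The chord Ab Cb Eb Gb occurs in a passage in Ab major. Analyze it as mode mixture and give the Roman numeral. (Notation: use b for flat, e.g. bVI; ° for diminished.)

Ab is scale degree 1 in Ab major. Diatonically Ab major has Ab (I) on that degree; Ab–Cb–Eb–Gb is instead the minor-seventh chord native to Ab minor, so it takes the label i7.

i7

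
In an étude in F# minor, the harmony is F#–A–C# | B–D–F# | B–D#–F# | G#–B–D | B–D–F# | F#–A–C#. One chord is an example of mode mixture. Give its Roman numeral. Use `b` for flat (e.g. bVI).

IV

In F# minor (with V from harmonic minor) the diatonic chords are F#m, G#dim, A, Bm, C#, D, E. F#–A–C# = F#m, B–D–F# = Bm and G#–B–D = G#dim are all diatonic. B–D#–F# is not: scale degree 4 in F# minor carries Bm (iv). In F# major the chord on that degree is B, so here it functions as IV, borrowed from the parallel major.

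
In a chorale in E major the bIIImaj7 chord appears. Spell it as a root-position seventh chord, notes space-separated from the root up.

bIIImaj7 is built on the lowered scale degree 3. In E major degree 3 is G#; lowered it becomes G. Building the major-seventh chord from the parallel minor on G: G–B–D–F#.

G B D F#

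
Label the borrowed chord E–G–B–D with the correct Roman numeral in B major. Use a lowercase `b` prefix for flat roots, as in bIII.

iv7

E is scale degree 4 in B major. The diatonic chord on degree 4 would be E (IV), but E–G–B–D is the minor-seventh chord from B minor. As a borrowed chord it is labeled iv7.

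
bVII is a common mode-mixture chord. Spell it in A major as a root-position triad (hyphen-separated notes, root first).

bVII is built on the lowered scale degree 7. In A major degree 7 is G#; lowered it becomes G. Stacking thirds in A minor on G gives G–B–D.

G-B-D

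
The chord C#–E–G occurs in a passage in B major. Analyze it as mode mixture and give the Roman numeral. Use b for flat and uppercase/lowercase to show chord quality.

ii°

The root C# is the diatonic 2nd degree of B major; the borrowing shows in the chord quality. The diatonic chord on degree 2 would be C#m (ii), but C#–E–G is the diminished chord from B minor. As a borrowed chord it is labeled ii°.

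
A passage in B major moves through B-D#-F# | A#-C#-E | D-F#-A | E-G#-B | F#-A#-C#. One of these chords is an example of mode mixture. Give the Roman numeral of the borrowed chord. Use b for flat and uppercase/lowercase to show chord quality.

B major has the diatonic set B, C#m, D#m, E, F#, G#m, A#dim. Of the given chords, B–D#–F# = B, A#–C#–E = A#dim, E–G#–B = E and F#–A#–C# = F# are diatonic. But D–F#–A is foreign: the diatonic iii on degree 3 is D#m, whereas D comes from B minor. It is labeled bIII.

bIII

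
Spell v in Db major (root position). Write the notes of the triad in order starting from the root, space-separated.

Ab Cb Eb

The root, Ab, is scale degree 5 — the same note in Db major and Db minor; only the chord quality changes. Stacking thirds in Db minor on Ab gives Ab–Cb–Eb.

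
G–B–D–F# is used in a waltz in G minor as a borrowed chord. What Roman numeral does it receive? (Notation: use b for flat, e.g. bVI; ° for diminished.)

Imaj7

G is scale degree 1 in G minor. Diatonically G minor has Gm (i) on that degree; G–B–D–F# is instead the major-seventh chord native to G major, so it takes the label Imaj7.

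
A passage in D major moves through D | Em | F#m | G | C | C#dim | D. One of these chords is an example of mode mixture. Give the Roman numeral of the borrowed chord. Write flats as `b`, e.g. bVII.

bVII

D major has the diatonic set D, Em, F#m, G, A, Bm, C#dim. D, Em, F#m, G and C#dim are all diatonic. But C (C–E–G) is foreign: the diatonic vii° on degree 7 is C#dim, whereas C comes from D minor. It is labeled bVII.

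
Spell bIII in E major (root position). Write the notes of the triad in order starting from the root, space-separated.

G B D

The root of bIII is the lowered 3rd degree: G# becomes G. Building the major chord from the parallel minor on G: G–B–D.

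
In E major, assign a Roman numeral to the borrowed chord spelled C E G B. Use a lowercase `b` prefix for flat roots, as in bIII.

bVImaj7

In E major scale degree 6 is C#; C is its lowered form, from E minor. C–E–G–B is a major-seventh chord — the form found in E minor, not the diatonic vi (C#m). Borrowed into E major it is written bVImaj7.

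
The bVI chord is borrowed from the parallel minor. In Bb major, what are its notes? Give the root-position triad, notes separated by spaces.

Gb Bb Db

bVI is built on the lowered scale degree 6. In Bb major degree 6 is G; lowered it becomes Gb. Stacking thirds in Bb minor on Gb gives Gb–Bb–Db.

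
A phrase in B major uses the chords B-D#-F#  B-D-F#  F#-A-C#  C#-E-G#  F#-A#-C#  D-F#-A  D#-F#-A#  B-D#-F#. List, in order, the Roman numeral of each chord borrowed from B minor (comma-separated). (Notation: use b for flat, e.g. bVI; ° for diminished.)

i, v, bIII

In B major the diatonic chords are B, C#m, D#m, E, F#, G#m, A#dim. Of the given chords, B–D#–F# = B, C#–E–G# = C#m, F#–A#–C# = F# and D#–F#–A# = D#m are diatonic. B–D–F# is not: scale degree 1 in B major carries B (I). In B minor the chord on that degree is Bm, so here it functions as i, borrowed from the parallel minor. But F#–A–C# is foreign: the diatonic V on degree 5 is F#, whereas F#m comes from B minor. It is labeled v. But D–F#–A is foreign: the diatonic iii on degree 3 is D#m, whereas D comes from B minor. It is labeled bIII.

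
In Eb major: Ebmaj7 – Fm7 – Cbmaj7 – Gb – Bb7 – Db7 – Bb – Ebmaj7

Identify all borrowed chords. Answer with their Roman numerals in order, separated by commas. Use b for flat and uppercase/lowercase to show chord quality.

Eb major has the diatonic set Eb, Fm, Gm, Ab, Bb, Cm, Ddim. Ebmaj7, Fm7, Bb7 and Bb are all diatonic. But Cbmaj7 (Cb–Eb–Gb–Bb) is foreign: the diatonic vi on degree 6 is Cm, whereas Cbmaj7 comes from Eb minor. It is labeled bVImaj7. But Gb (Gb–Bb–Db) is foreign: the diatonic iii on degree 3 is Gm, whereas Gb comes from Eb minor. It is labeled bIII. But Db7 (Db–F–Ab–Cb) is foreign: the diatonic vii° on degree 7 is Ddim, whereas Db7 comes from Eb minor. It is labeled bVII7.

bVImaj7, bIII, bVII7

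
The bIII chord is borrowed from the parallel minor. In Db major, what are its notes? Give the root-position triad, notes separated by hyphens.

Fb-Ab-Cb

Scale degree 3 in Db major is F. bIII uses the lowered form, Fb, taken from Db minor. In Db minor the chord on Fb is Fb–Ab–Cb.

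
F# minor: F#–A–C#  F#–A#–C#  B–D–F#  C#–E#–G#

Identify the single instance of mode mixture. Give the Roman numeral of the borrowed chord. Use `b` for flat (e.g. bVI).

I

In F# minor (with V from harmonic minor) the diatonic chords are F#m, G#dim, A, Bm, C#, D, E. F#–A–C# = F#m, B–D–F# = Bm and C#–E#–G# = C# all belong to that set. But F#–A#–C# is foreign: the diatonic i on degree 1 is F#m, whereas F# comes from F# major. It is labeled I.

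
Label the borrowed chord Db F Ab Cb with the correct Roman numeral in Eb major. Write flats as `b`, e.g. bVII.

Db is the lowered form of scale degree 7 in Eb major (the diatonic degree 7 is D). Diatonically Eb major has Ddim (vii°) on that degree; Db–F–Ab–Cb is instead the dominant-seventh chord native to Eb minor, so it takes the label bVII7.

bVII7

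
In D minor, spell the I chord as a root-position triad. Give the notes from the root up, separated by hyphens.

D-F#-A

I is built on scale degree 1, which is D in both D minor and its parallel. Stacking thirds in D major on D gives D–F#–A.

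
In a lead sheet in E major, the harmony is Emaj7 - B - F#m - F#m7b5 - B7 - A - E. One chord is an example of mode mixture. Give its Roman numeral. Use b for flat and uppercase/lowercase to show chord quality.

In E major the diatonic chords are E, F#m, G#m, A, B, C#m, D#dim. Emaj7, B, F#m, B7, A and E all belong to that set. F#m7b5 (F#–A–C–E) doesn't fit — on degree 2 E major would have F#m (ii). F#m7b5 is the degree-2 chord of E minor, so it is the borrowed iiø7.

iiø7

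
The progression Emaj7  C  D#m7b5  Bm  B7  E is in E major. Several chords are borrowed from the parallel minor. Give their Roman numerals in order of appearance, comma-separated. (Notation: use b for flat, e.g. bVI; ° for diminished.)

E major has the diatonic set E, F#m, G#m, A, B, C#m, D#dim. Of the given chords, Emaj7, D#m7b5, B7 and E are diatonic. But C (C–E–G) is foreign: the diatonic vi on degree 6 is C#m, whereas C comes from E minor. It is labeled bVI. Bm (B–D–F#) doesn't fit — on degree 5 E major would have B (V). Bm is the degree-5 chord of E minor, so it is the borrowed v.

bVI, v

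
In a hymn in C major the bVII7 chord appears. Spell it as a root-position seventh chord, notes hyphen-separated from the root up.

Bb-D-F-Ab

bVII7 is built on the lowered scale degree 7. In C major degree 7 is B; lowered it becomes Bb. In C minor the chord on Bb is Bb–D–F–Ab.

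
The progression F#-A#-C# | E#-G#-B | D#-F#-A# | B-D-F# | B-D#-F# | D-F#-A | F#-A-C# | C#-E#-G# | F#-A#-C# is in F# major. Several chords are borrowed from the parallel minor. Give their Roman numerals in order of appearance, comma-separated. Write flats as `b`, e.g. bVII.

iv, bVI, i

F# major has the diatonic set F#, G#m, A#m, B, C#, D#m, E#dim. F#–A#–C# = F#, E#–G#–B = E#dim, D#–F#–A# = D#m, B–D#–F# = B and C#–E#–G# = C# are all diatonic. But B–D–F# is foreign: the diatonic IV on degree 4 is B, whereas Bm comes from F# minor. It is labeled iv. But D–F#–A is foreign: the diatonic vi on degree 6 is D#m, whereas D comes from F# minor. It is labeled bVI. F#–A–C# is not: scale degree 1 in F# major carries F# (I). In F# minor the chord on that degree is F#m, so here it functions as i, borrowed from the parallel minor.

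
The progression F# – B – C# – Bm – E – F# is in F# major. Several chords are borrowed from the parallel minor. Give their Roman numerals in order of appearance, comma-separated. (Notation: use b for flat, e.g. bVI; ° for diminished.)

In F# major the diatonic chords are F#, G#m, A#m, B, C#, D#m, E#dim. F#, B and C# are all diatonic. But Bm (B–D–F#) is foreign: the diatonic IV on degree 4 is B, whereas Bm comes from F# minor. It is labeled iv. E (E–G#–B) is not: scale degree 7 in F# major carries E#dim (vii°). In F# minor the chord on that degree is E, so here it functions as bVII, borrowed from the parallel minor.

iv, bVII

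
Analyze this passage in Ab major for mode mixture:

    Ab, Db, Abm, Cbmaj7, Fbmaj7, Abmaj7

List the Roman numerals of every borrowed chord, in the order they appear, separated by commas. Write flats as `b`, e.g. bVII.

The diatonic triads in Ab major are Ab, Bbm, Cm, Db, Eb, Fm, Gdim. Ab, Db and Abmaj7 are all diatonic. Abm (Ab–Cb–Eb) is not: scale degree 1 in Ab major carries Ab (I). In Ab minor the chord on that degree is Abm, so here it functions as i, borrowed from the parallel minor. Cbmaj7 (Cb–Eb–Gb–Bb) doesn't fit — on degree 3 Ab major would have Cm (iii). Cbmaj7 is the degree-3 chord of Ab minor, so it is the borrowed bIIImaj7. But Fbmaj7 (Fb–Ab–Cb–Eb) is foreign: the diatonic vi on degree 6 is Fm, whereas Fbmaj7 comes from Ab minor. It is labeled bVImaj7.

i, bIIImaj7, bVImaj7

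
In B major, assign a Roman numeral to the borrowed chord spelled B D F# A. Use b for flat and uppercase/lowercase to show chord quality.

i7

B is scale degree 1 in B major. The diatonic chord on degree 1 would be B (I), but B–D–F#–A is the minor-seventh chord from B minor. As a borrowed chord it is labeled i7.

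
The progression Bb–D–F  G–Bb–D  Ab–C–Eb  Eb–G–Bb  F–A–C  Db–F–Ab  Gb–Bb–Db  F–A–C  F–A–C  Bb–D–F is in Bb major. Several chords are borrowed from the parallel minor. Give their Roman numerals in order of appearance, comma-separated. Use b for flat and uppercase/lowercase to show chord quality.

In Bb major the diatonic chords are Bb, Cm, Dm, Eb, F, Gm, Adim. Bb–D–F = Bb, G–Bb–D = Gm, Eb–G–Bb = Eb and F–A–C = F are all diatonic. But Ab–C–Eb is foreign: the diatonic vii° on degree 7 is Adim, whereas Ab comes from Bb minor. It is labeled bVII. Db–F–Ab doesn't fit — on degree 3 Bb major would have Dm (iii). Db is the degree-3 chord of Bb minor, so it is the borrowed bIII. But Gb–Bb–Db is foreign: the diatonic vi on degree 6 is Gm, whereas Gb comes from Bb minor. It is labeled bVI.

bVII, bIII, bVI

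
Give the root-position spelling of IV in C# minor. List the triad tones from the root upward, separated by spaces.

IV is built on scale degree 4, which is F# in both C# minor and its parallel. Building the major chord from the parallel major on F#: F#–A#–C#.

F# A# C#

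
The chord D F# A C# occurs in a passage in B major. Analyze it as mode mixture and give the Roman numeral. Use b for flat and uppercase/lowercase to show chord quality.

In B major scale degree 3 is D#; D is its lowered form, from B minor. The diatonic chord on degree 3 would be D#m (iii), but D–F#–A–C# is the major-seventh chord from B minor. As a borrowed chord it is labeled bIIImaj7.

bIIImaj7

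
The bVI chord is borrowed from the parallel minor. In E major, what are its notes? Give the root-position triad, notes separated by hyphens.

C-E-G

bVI is built on the lowered scale degree 6. In E major degree 6 is C#; lowered it becomes C. Stacking thirds in E minor on C gives C–E–G.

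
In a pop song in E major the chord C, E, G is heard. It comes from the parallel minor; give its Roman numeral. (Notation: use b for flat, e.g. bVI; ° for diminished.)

In E major scale degree 6 is C#; C is its lowered form, from E minor. C–E–G is a major chord — the form found in E minor, not the diatonic vi (C#m). Borrowed into E major it is written bVI.

bVI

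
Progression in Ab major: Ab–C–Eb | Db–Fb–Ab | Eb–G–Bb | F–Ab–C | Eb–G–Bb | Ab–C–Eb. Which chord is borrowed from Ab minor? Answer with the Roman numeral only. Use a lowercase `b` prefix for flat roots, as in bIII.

Ab major has the diatonic set Ab, Bbm, Cm, Db, Eb, Fm, Gdim. Of the given chords, Ab–C–Eb = Ab, Eb–G–Bb = Eb and F–Ab–C = Fm are diatonic. But Db–Fb–Ab is foreign: the diatonic IV on degree 4 is Db, whereas Dbm comes from Ab minor. It is labeled iv.

iv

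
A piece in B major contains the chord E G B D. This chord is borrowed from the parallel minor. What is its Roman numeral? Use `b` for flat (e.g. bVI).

The root E is the diatonic 4th degree of B major; the borrowing shows in the chord quality. Diatonically B major has E (IV) on that degree; E–G–B–D is instead the minor-seventh chord native to B minor, so it takes the label iv7.

iv7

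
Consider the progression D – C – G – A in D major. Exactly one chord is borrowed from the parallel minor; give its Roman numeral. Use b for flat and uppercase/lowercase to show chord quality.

The diatonic triads in D major are D, Em, F#m, G, A, Bm, C#dim. D, G and A all belong to that set. C (C–E–G) is not: scale degree 7 in D major carries C#dim (vii°). In D minor the chord on that degree is C, so here it functions as bVII, borrowed from the parallel minor.

bVII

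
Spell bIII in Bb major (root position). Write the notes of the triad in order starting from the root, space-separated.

Scale degree 3 in Bb major is D. bIII uses the lowered form, Db, taken from Bb minor. In Bb minor the chord on Db is Db–F–Ab.

Db F Ab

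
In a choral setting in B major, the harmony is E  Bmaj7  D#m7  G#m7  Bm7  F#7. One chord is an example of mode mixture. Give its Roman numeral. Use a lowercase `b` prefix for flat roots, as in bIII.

i7

In B major the diatonic chords are B, C#m, D#m, E, F#, G#m, A#dim. E, Bmaj7, D#m7, G#m7 and F#7 all belong to that set. But Bm7 (B–D–F#–A) is foreign: the diatonic I on degree 1 is B, whereas Bm7 comes from B minor. It is labeled i7.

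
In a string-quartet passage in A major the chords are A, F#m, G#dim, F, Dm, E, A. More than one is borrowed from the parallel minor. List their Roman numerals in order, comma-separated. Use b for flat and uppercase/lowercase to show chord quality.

bVI, iv

In A major the diatonic chords are A, Bm, C#m, D, E, F#m, G#dim. A, F#m, G#dim and E are all diatonic. F (F–A–C) is not: scale degree 6 in A major carries F#m (vi). In A minor the chord on that degree is F, so here it functions as bVI, borrowed from the parallel minor. But Dm (D–F–A) is foreign: the diatonic IV on degree 4 is D, whereas Dm comes from A minor. It is labeled iv.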